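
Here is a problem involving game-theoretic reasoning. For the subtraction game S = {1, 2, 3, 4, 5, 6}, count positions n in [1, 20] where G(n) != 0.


Subtraction set S = {1, 2, 3, 4, 5, 6}, so G(n) = n mod 7.
G(n) = 0 when n is a multiple of 7.
Multiples of 7 in [1, 20]: 2
N-positions (nonzero Grundy) = 20 - 2 = 18

18


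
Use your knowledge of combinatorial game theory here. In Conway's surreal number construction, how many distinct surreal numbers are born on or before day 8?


Day 0: {|} = 0 is born. Count = 1.
Day n: the number of surreal numbers born by day n is 2^(n+1) - 1.
By day 0: 2^1 - 1 = 1
By day 1: 2^2 - 1 = 3
By day 2: 2^3 - 1 = 7
By day 3: 2^4 - 1 = 15
By day 4: 2^5 - 1 = 31
By day 5: 2^6 - 1 = 63
By day 6: 2^7 - 1 = 127
By day 7: 2^8 - 1 = 255
By day 8: 2^9 - 1 = 511
By day 8: 511 surreal numbers.

511


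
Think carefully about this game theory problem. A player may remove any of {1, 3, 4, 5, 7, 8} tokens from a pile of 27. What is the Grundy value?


The subtraction set is S = {1, 3, 4, 5, 7, 8}.
G(k) = mex{ G(k - s) : s in S, s <= k }. We compute iteratively: G(0) = 0.
G(1) = mex({0}) = 1
G(2) = mex({1}) = 0
G(3) = mex({0}) = 1
G(4) = mex({0, 1}) = 2
G(5) = mex({0, 1, 2}) = 3
G(6) = mex({0, 1, 3}) = 2
G(7) = mex({0, 1, 2}) = 3
G(8) = mex({0, 1, 2, 3}) = 4
G(9) = mex({0, 1, 2, 3, 4}) = 5
G(10) = mex({0, 1, 2, 3, 5}) = 4
G(11) = mex({1, 2, 3, 4}) = 0
G(12) = mex({0, 2, 3, 4, 5}) = 1
G(13) = mex({1, 2, 3, 4, 5}) = 0
G(14) = mex({0, 2, 3, 4, 5}) = 1
G(15) = mex({0, 1, 3, 4}) = 2
G(16) = mex({0, 1, 2, 4, 5}) = 3
G(17) = mex({0, 1, 3, 4, 5}) = 2
G(18) = mex({0, 1, 2, 4}) = 3
Observe that G(11)..G(18) = 0, 1, 0, 1, 2, 3, 2, 3 repeats G(0)..G(7) = 0, 1, 0, 1, 2, 3, 2, 3.
For k >= max(S) = 8, G(k) is determined by the previous 8 values G(k-8)..G(k-1); a window of 8 consecutive values has recurred shifted by 11, so by induction G(k + 11) = G(k) for all k >= 0: the sequence is periodic from the start with period 11.
One period: G(0..10) = 0, 1, 0, 1, 2, 3, 2, 3, 4, 5, 4.
27 mod 11 = 5, so G(27) = G(5) = 3.

3


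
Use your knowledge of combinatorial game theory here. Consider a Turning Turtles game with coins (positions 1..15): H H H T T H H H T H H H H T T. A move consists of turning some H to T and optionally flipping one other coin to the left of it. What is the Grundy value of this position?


Coins: H H H T T H H H T H H H H T T
Key fact: a single head at position k behaves exactly like a Nim heap of size k (turning it to T and optionally flipping a coin at j < k corresponds to moving the heap from k to j, or to 0), and heads combine as a disjunctive sum (two heads at the same place would cancel, matching j XOR j = 0). So the Nim-value is the XOR of the 1-indexed positions of the heads.
Face-up positions (1-indexed): [1, 2, 3, 6, 7, 8, 10, 11, 12, 13]
XOR 0 with 1: 0 XOR 1 = 1
XOR 1 with 2: 1 XOR 2 = 3
XOR 3 with 3: 3 XOR 3 = 0
XOR 0 with 6: 0 XOR 6 = 6
XOR 6 with 7: 6 XOR 7 = 1
XOR 1 with 8: 1 XOR 8 = 9
XOR 9 with 10: 9 XOR 10 = 3
XOR 3 with 11: 3 XOR 11 = 8
XOR 8 with 12: 8 XOR 12 = 4
XOR 4 with 13: 4 XOR 13 = 9
Nim-value = 9

9


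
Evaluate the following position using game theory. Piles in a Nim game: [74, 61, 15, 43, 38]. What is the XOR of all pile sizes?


We need the XOR (exclusive or) of all pile sizes.
After XOR-ing pile 1 (size 74): 0 XOR 74 = 74
After XOR-ing pile 2 (size 61): 74 XOR 61 = 119
After XOR-ing pile 3 (size 15): 119 XOR 15 = 120
After XOR-ing pile 4 (size 43): 120 XOR 43 = 83
After XOR-ing pile 5 (size 38): 83 XOR 38 = 117
The Nim-value of this position is 117.

117


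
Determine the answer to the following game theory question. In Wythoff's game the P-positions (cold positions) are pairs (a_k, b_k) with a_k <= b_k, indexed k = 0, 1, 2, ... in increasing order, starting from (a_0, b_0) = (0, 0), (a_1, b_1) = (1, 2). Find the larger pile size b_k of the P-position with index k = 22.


By Wythoff's theorem, a_k = floor(k * phi) and b_k = floor(k * phi^2) = a_k + k, where phi = (1 + sqrt(5))/2 is the golden ratio.
phi = (1 + sqrt(5))/2 = 1.618034
phi^2 = phi + 1 = 2.618034
k = 22
k * phi^2 = 22 * 2.618034 = 57.596748
b_22 = floor(k * phi^2) = 57 (check: a_22 + k = 35 + 22 = 57)

57


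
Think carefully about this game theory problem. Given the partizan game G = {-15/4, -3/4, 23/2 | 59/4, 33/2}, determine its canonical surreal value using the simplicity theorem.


Left options: {-15/4, -3/4, 23/2}, max = 23/2
Right options: {59/4, 33/2}, min = 59/4
All options are numbers and max(Left) < min(Right), so by the simplicity theorem the value is the simplest (earliest-born) number strictly between 23/2 and 59/4.
Integers 12 through 14 all lie strictly between 23/2 and 59/4.
Among integers, the simplest (lowest birthday = smallest |n|; 0 is born on day 0, +-n on day n) is 12.
No non-integer in the interval can be simpler: if x is a non-integer in the interval, then floor(x) or ceil(x) also lies in the interval (the interval contains an integer), and both are proper prefixes of x's sign expansion, i.e. born earlier. So the game value is 12.
Game value = 12

12


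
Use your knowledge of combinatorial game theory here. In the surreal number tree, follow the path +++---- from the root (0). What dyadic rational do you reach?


Sign expansion: +++----
Rule: track bounds (lo, hi), initially (-inf, +inf). On '+', the current value becomes lo and we move to the simplest number in (value, hi): value + 1 if hi = +inf, otherwise the midpoint (value + hi)/2. On '-', the current value becomes hi and we move to value - 1 if lo = -inf, otherwise the midpoint (lo + value)/2.
Start at 0.
Step 1: sign = +, move right. Bounds: (0, +inf). Value = 1
Step 2: sign = +, move right. Bounds: (1, +inf). Value = 2
Step 3: sign = +, move right. Bounds: (2, +inf). Value = 3
Step 4: sign = -, move left. Bounds: (2, 3). Value = 5/2
Step 5: sign = -, move left. Bounds: (2, 5/2). Value = 9/4
Step 6: sign = -, move left. Bounds: (2, 9/4). Value = 17/8
Step 7: sign = -, move left. Bounds: (2, 17/8). Value = 33/16
The surreal number with sign expansion +++---- is 33/16.

33/16


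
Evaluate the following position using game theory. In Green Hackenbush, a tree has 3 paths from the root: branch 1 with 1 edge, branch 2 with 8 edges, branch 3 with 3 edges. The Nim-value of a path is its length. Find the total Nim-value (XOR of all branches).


The tree has 3 branches from the ground vertex.
In Green Hackenbush, the Nim-value of a simple path of length k is k.
Branch 1: length 1, Nim-value = 1
Branch 2: length 8, Nim-value = 8
Branch 3: length 3, Nim-value = 3
Total Nim-value = XOR of all branch values:
0 XOR 1 = 1
1 XOR 8 = 9
9 XOR 3 = 10
Nim-value of the tree = 10

10


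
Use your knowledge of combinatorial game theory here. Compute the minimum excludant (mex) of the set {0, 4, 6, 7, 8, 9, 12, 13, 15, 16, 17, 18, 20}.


Set = {0, 4, 6, 7, 8, 9, 12, 13, 15, 16, 17, 18, 20}
0 is in the set.
1 is NOT in the set. This is the mex.
mex = 1

1


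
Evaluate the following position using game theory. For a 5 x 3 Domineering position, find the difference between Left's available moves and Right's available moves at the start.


Board is 5 x 3 (rows x cols).
Left (vertical) placements: (rows-1) * cols = 4 * 3 = 12
Right (horizontal) placements: rows * (cols-1) = 5 * 2 = 10
Advantage = Left - Right = 12 - 10 = 2

2


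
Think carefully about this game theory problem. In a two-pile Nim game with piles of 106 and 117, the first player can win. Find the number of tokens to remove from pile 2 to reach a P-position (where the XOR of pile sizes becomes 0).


Piles: 106 and 117
Current XOR: 106 XOR 117 = 31 (non-zero, so this is an N-position).
To make the XOR zero, we need to find a move that balances the piles.
For pile 2 (size 117): target = 117 XOR 31 = 106
We reduce pile 2 from 117 to 106.
Tokens removed: 117 - 106 = 11
Verification: 106 XOR 106 = 0

11


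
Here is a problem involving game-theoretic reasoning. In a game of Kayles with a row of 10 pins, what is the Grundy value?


Kayles: a move removes 1 or 2 adjacent pins from a contiguous row.
Removing pins from a row of k leaves two independent rows (a, b) with a + b = k - 1 (one pin) or a + b = k - 2 (two pins); an end removal gives a = 0.
By Sprague-Grundy, G(k) = mex{ G(a) XOR G(b) } over all these splits. G(0) = 0.
G(1): splits (0,0):0^0=0 -> mex({0}) = 1
G(2): splits (0,1):0^1=1 (0,0):0^0=0 -> mex({0, 1}) = 2
G(3): splits (0,2):0^2=2 (1,1):1^1=0 (0,1):0^1=1 -> mex({0, 1, 2}) = 3
G(4): splits (0,3):0^3=3 (1,2):1^2=3 (0,2):0^2=2 (1,1):1^1=0 -> mex({0, 2, 3}) = 1
G(5): splits (0,4):0^1=1 (1,3):1^3=2 (2,2):2^2=0 (0,3):0^3=3 (1,2):1^2=3 -> mex({0, 1, 2, 3}) = 4
G(6) = mex({0, 1, 2, 4}) = 3
G(7) = mex({0, 1, 3, 4, 5}) = 2
G(8) = mex({0, 2, 3, 5, 6}) = 1
G(9) = mex({0, 1, 2, 3, 6, 7}) = 4
G(10) = mex({0, 1, 3, 4, 5, 7}) = 2
Therefore G(10) = 2.

2


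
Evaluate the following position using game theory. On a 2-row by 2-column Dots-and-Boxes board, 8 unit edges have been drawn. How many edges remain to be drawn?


Grid: 2 x 2 boxes, i.e. 3 rows and 3 columns of dots.
Horizontal edges: (rows + 1) * cols = 3 * 2 = 6
Vertical edges: rows * (cols + 1) = 2 * 3 = 6
Total edges: 6 + 6 = 12
Edges drawn: 8
Remaining: 12 - 8 = 4

4


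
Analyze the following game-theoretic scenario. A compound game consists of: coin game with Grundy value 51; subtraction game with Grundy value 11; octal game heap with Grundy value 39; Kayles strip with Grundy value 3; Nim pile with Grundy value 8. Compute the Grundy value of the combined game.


By the Sprague-Grundy theorem, the Grundy value of a sum of games is the XOR of individual Grundy values.
coin game: Grundy value = 51. Running XOR: 0 XOR 51 = 51
subtraction game: Grundy value = 11. Running XOR: 51 XOR 11 = 56
octal game heap: Grundy value = 39. Running XOR: 56 XOR 39 = 31
Kayles strip: Grundy value = 3. Running XOR: 31 XOR 3 = 28
Nim pile: Grundy value = 8. Running XOR: 28 XOR 8 = 20
The combined Grundy value is 20.

20


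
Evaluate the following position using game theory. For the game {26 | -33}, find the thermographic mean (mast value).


Game = {26 | -33}, a switch {a | b} with numbers a > b.
Its thermograph has left wall a - t and right wall b + t, which meet at t = (a - b)/2, where both equal (a + b)/2. So the mast (mean value) is at (a + b)/2.
Mean = (26 + (-33))/2 = -7/2 = -7/2

-7/2


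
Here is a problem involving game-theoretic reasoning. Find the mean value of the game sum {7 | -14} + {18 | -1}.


G1 = {7 | -14}, G2 = {18 | -1}
Each is a switch {a | b} with numbers a > b; its mean value is (a + b)/2, and mean value is additive over game sums: m(G1 + G2) = m(G1) + m(G2).
Mean of G1 = (7 + (-14))/2 = -7/2 = -7/2
Mean of G2 = (18 + (-1))/2 = 17/2 = 17/2
Mean of G1 + G2 = -7/2 + 17/2 = 5

5


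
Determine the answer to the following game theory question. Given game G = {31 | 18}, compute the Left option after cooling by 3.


Original game: {31 | 18} (a switch {a | b} with a > b).
Cooling by t (for t below the temperature (a - b)/2 = 13/2) taxes each move by t: {a | b} cooled by t is {a - t | b + t}.
Cooling amount: t = 3
Cooled Left option: 31 - 3 = 28
Cooled Right option: 18 + 3 = 21
Cooled game: {28 | 21}
Left option = 28

28


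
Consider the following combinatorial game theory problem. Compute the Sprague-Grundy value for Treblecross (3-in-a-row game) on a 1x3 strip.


Treblecross: place X on empty cells; 3-in-a-row wins.
Playing within two cells of an existing X lets the opponent win at once, so sensible play treats the cells i-2..i+2 around each X as dead. The player left with no safe cell loses, so this is a normal-play take-away game on strips of safe cells.
Placing X at cell i (0-indexed) of a strip of k safe cells leaves independent strips of sizes max(0, i-2) and max(0, k-i-3). Hence G(k) = mex{ G(max(0,i-2)) XOR G(max(0,k-i-3)) : 0 <= i < k }, with G(0) = 0.
G(1): splits (0,0):0^0=0 -> mex({0}) = 1
G(2): splits (0,0):0^0=0 -> mex({0}) = 1
G(3): splits (0,0):0^0=0 -> mex({0}) = 1
Therefore G(3) = 1.

1


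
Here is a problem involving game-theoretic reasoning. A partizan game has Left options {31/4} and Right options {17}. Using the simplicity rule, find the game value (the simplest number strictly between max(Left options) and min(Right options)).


Left options: {31/4}, max = 31/4
Right options: {17}, min = 17
All options are numbers and max(Left) < min(Right), so by the simplicity theorem the value is the simplest (earliest-born) number strictly between 31/4 and 17.
Integers 8 through 16 all lie strictly between 31/4 and 17.
Among integers, the simplest (lowest birthday = smallest |n|; 0 is born on day 0, +-n on day n) is 8.
No non-integer in the interval can be simpler: if x is a non-integer in the interval, then floor(x) or ceil(x) also lies in the interval (the interval contains an integer), and both are proper prefixes of x's sign expansion, i.e. born earlier. So the game value is 8.
Game value = 8

8


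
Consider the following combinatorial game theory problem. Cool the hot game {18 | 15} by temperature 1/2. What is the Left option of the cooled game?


Original game: {18 | 15} (a switch {a | b} with a > b).
Cooling by t (for t below the temperature (a - b)/2 = 3/2) taxes each move by t: {a | b} cooled by t is {a - t | b + t}.
Cooling amount: t = 1/2
Cooled Left option: 18 - 1/2 = 35/2
Cooled Right option: 15 + 1/2 = 31/2
Cooled game: {35/2 | 31/2}
Left option = 35/2

35/2


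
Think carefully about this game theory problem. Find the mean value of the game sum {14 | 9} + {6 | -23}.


G1 = {14 | 9}, G2 = {6 | -23}
Each is a switch {a | b} with numbers a > b; its mean value is (a + b)/2, and mean value is additive over game sums: m(G1 + G2) = m(G1) + m(G2).
Mean of G1 = (14 + (9))/2 = 23/2 = 23/2
Mean of G2 = (6 + (-23))/2 = -17/2 = -17/2
Mean of G1 + G2 = 23/2 + -17/2 = 3

3


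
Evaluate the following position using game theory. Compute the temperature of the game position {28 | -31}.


The game is {28 | -31}, a switch {a | b} with numbers a > b.
Cooling {a | b} by t gives {a - t | b + t}, which stops being hot when a - t = b + t, i.e. at t = (a - b)/2. So the temperature of a switch is (a - b)/2.
Temperature = (Left option - Right option) / 2
= (28 - (-31)) / 2
= 59 / 2
= 59/2

59/2


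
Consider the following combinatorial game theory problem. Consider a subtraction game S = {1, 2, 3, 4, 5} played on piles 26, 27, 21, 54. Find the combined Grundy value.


Subtraction set: {1, 2, 3, 4, 5}
For this subtraction set, G(n) = n mod 6 (period = max + 1 = 6).
Pile 1 (size 26): G(26) = 26 mod 6 = 2
Pile 2 (size 27): G(27) = 27 mod 6 = 3
Pile 3 (size 21): G(21) = 21 mod 6 = 3
Pile 4 (size 54): G(54) = 54 mod 6 = 0
Total Grundy value = XOR of all: 2 XOR 3 XOR 3 XOR 0 = 2

2


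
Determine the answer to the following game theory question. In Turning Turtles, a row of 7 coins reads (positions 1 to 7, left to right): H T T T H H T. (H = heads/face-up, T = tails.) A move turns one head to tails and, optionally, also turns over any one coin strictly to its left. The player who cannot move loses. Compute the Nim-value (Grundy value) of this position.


Coins: H T T T H H T
Key fact: a single head at position k behaves exactly like a Nim heap of size k (turning it to T and optionally flipping a coin at j < k corresponds to moving the heap from k to j, or to 0), and heads combine as a disjunctive sum (two heads at the same place would cancel, matching j XOR j = 0). So the Nim-value is the XOR of the 1-indexed positions of the heads.
Face-up positions (1-indexed): [1, 5, 6]
XOR 0 with 1: 0 XOR 1 = 1
XOR 1 with 5: 1 XOR 5 = 4
XOR 4 with 6: 4 XOR 6 = 2
Nim-value = 2

2


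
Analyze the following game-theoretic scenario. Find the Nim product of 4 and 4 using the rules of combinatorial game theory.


Nim multiplication is bilinear over XOR: (u XOR v) * w = (u*w) XOR (v*w).
So we split each operand into its bit components and XOR the pairwise Nim products.
4 = 4 (as XOR of powers of 2).
4 = 4 (as XOR of powers of 2).
Using the standard Nim-product table on single bits:
  2*2 = 3,   2*4 = 8,   2*8 = 12,
  4*4 = 6,   4*8 = 11,  8*8 = 13,
and  1*x = x (identity), k*l = l*k (commutative).
Pairwise Nim products:
  4 * 4 = 6
XOR them: 6 = 6.
Result: 4 * 4 = 6 (in Nim).

6


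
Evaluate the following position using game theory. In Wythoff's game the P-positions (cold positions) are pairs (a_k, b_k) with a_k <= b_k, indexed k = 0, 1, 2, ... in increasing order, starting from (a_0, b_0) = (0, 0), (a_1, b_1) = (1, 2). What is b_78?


By Wythoff's theorem, a_k = floor(k * phi) and b_k = floor(k * phi^2) = a_k + k, where phi = (1 + sqrt(5))/2 is the golden ratio.
phi = (1 + sqrt(5))/2 = 1.618034
phi^2 = phi + 1 = 2.618034
k = 78
k * phi^2 = 78 * 2.618034 = 204.206651
b_78 = floor(k * phi^2) = 204 (check: a_78 + k = 126 + 78 = 204)

204


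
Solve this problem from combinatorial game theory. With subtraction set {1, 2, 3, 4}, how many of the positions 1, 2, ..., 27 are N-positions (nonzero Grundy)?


Subtraction set S = {1, 2, 3, 4}, so G(n) = n mod 5.
G(n) = 0 when n is a multiple of 5.
Multiples of 5 in [1, 27]: 5
N-positions (nonzero Grundy) = 27 - 5 = 22

22


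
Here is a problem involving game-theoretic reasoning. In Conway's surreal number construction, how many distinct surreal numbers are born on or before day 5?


Day 0: {|} = 0 is born. Count = 1.
Day n: the number of surreal numbers born by day n is 2^(n+1) - 1.
By day 0: 2^1 - 1 = 1
By day 1: 2^2 - 1 = 3
By day 2: 2^3 - 1 = 7
By day 3: 2^4 - 1 = 15
By day 4: 2^5 - 1 = 31
By day 5: 2^6 - 1 = 63
By day 5: 63 surreal numbers.

63


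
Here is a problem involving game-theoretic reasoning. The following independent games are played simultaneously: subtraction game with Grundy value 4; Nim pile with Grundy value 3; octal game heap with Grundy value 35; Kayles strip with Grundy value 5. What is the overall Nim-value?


By the Sprague-Grundy theorem, the Grundy value of a sum of games is the XOR of individual Grundy values.
subtraction game: Grundy value = 4. Running XOR: 0 XOR 4 = 4
Nim pile: Grundy value = 3. Running XOR: 4 XOR 3 = 7
octal game heap: Grundy value = 35. Running XOR: 7 XOR 35 = 36
Kayles strip: Grundy value = 5. Running XOR: 36 XOR 5 = 33
The combined Grundy value is 33.

33


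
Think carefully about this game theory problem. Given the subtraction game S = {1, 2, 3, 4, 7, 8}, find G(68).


The subtraction set is S = {1, 2, 3, 4, 7, 8}.
G(k) = mex{ G(k - s) : s in S, s <= k }. We compute iteratively: G(0) = 0.
G(1) = mex({0}) = 1
G(2) = mex({0, 1}) = 2
G(3) = mex({0, 1, 2}) = 3
G(4) = mex({0, 1, 2, 3}) = 4
G(5) = mex({1, 2, 3, 4}) = 0
G(6) = mex({0, 2, 3, 4}) = 1
G(7) = mex({0, 1, 3, 4}) = 2
G(8) = mex({0, 1, 2, 4}) = 3
G(9) = mex({0, 1, 2, 3}) = 4
G(10) = mex({1, 2, 3, 4}) = 0
G(11) = mex({0, 2, 3, 4}) = 1
G(12) = mex({0, 1, 3, 4}) = 2
Observe that G(5)..G(12) = 0, 1, 2, 3, 4, 0, 1, 2 repeats G(0)..G(7) = 0, 1, 2, 3, 4, 0, 1, 2.
For k >= max(S) = 8, G(k) is determined by the previous 8 values G(k-8)..G(k-1); a window of 8 consecutive values has recurred shifted by 5, so by induction G(k + 5) = G(k) for all k >= 0: the sequence is periodic from the start with period 5.
One period: G(0..4) = 0, 1, 2, 3, 4.
68 mod 5 = 3, so G(68) = G(3) = 3.

3


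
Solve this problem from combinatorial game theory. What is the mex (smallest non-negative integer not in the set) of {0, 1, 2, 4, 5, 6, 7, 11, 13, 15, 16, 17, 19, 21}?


Set = {0, 1, 2, 4, 5, 6, 7, 11, 13, 15, 16, 17, 19, 21}
0 is in the set.
1 is in the set.
2 is in the set.
3 is NOT in the set. This is the mex.
mex = 3

3


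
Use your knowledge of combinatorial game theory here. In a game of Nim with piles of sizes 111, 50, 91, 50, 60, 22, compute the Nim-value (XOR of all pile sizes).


We need the XOR (exclusive or) of all pile sizes.
After XOR-ing pile 1 (size 111): 0 XOR 111 = 111
After XOR-ing pile 2 (size 50): 111 XOR 50 = 93
After XOR-ing pile 3 (size 91): 93 XOR 91 = 6
After XOR-ing pile 4 (size 50): 6 XOR 50 = 52
After XOR-ing pile 5 (size 60): 52 XOR 60 = 8
After XOR-ing pile 6 (size 22): 8 XOR 22 = 30
The Nim-value of this position is 30.

30


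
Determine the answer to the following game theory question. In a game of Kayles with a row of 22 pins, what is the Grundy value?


Kayles: a move removes 1 or 2 adjacent pins from a contiguous row.
Removing pins from a row of k leaves two independent rows (a, b) with a + b = k - 1 (one pin) or a + b = k - 2 (two pins); an end removal gives a = 0.
By Sprague-Grundy, G(k) = mex{ G(a) XOR G(b) } over all these splits. G(0) = 0.
G(1): splits (0,0):0^0=0 -> mex({0}) = 1
G(2): splits (0,1):0^1=1 (0,0):0^0=0 -> mex({0, 1}) = 2
G(3): splits (0,2):0^2=2 (1,1):1^1=0 (0,1):0^1=1 -> mex({0, 1, 2}) = 3
G(4): splits (0,3):0^3=3 (1,2):1^2=3 (0,2):0^2=2 (1,1):1^1=0 -> mex({0, 2, 3}) = 1
G(5): splits (0,4):0^1=1 (1,3):1^3=2 (2,2):2^2=0 (0,3):0^3=3 (1,2):1^2=3 -> mex({0, 1, 2, 3}) = 4
G(6) = mex({0, 1, 2, 4}) = 3
G(7) = mex({0, 1, 3, 4, 5}) = 2
G(8) = mex({0, 2, 3, 5, 6}) = 1
G(9) = mex({0, 1, 2, 3, 6, 7}) = 4
G(10) = mex({0, 1, 3, 4, 5, 7}) = 2
G(11) = mex({0, 1, 2, 3, 4, 5}) = 6
G(12) = mex({0, 1, 2, 3, 5, 6, 7}) = 4
G(13) = mex({0, 2, 3, 4, 6, 7}) = 1
G(14) = mex({0, 1, 4, 5, 6, 7}) = 2
G(15) = mex({0, 1, 2, 3, 4, 5, 6}) = 7
G(16) = mex({0, 2, 3, 5, 6, 7}) = 1
G(17) = mex({0, 1, 2, 3, 5, 6, 7}) = 4
G(18) = mex({0, 1, 2, 4, 5, 6}) = 3
G(19) = mex({0, 1, 3, 4, 5, 7}) = 2
G(20) = mex({0, 2, 3, 4, 5, 6, 7}) = 1
G(21) = mex({0, 1, 2, 3, 5, 6, 7}) = 4
G(22) = mex({0, 1, 2, 3, 4, 5, 7}) = 6
Therefore G(22) = 6.

6


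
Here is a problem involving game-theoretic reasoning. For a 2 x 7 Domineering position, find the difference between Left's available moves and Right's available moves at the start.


Board is 2 x 7 (rows x cols).
Left (vertical) placements: (rows-1) * cols = 1 * 7 = 7
Right (horizontal) placements: rows * (cols-1) = 2 * 6 = 12
Advantage = Left - Right = 7 - 12 = -5

-5


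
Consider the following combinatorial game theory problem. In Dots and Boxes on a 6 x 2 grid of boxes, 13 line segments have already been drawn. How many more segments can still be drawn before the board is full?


Grid: 6 x 2 boxes, i.e. 7 rows and 3 columns of dots.
Horizontal edges: (rows + 1) * cols = 7 * 2 = 14
Vertical edges: rows * (cols + 1) = 6 * 3 = 18
Total edges: 14 + 18 = 32
Edges drawn: 13
Remaining: 32 - 13 = 19

19


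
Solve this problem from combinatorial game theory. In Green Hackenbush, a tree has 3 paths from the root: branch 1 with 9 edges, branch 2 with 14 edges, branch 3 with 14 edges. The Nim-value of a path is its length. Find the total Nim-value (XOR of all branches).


The tree has 3 branches from the ground vertex.
In Green Hackenbush, the Nim-value of a simple path of length k is k.
Branch 1: length 9, Nim-value = 9
Branch 2: length 14, Nim-value = 14
Branch 3: length 14, Nim-value = 14
Total Nim-value = XOR of all branch values:
0 XOR 9 = 9
9 XOR 14 = 7
7 XOR 14 = 9
Nim-value of the tree = 9

9


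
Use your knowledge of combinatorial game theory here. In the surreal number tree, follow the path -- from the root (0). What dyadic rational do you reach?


Sign expansion: --
Rule: track bounds (lo, hi), initially (-inf, +inf). On '+', the current value becomes lo and we move to the simplest number in (value, hi): value + 1 if hi = +inf, otherwise the midpoint (value + hi)/2. On '-', the current value becomes hi and we move to value - 1 if lo = -inf, otherwise the midpoint (lo + value)/2.
Start at 0.
Step 1: sign = -, move left. Bounds: (-inf, 0). Value = -1
Step 2: sign = -, move left. Bounds: (-inf, -1). Value = -2
The surreal number with sign expansion -- is -2.

-2


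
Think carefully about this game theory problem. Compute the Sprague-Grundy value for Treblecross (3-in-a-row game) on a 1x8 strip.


Treblecross: place X on empty cells; 3-in-a-row wins.
Playing within two cells of an existing X lets the opponent win at once, so sensible play treats the cells i-2..i+2 around each X as dead. The player left with no safe cell loses, so this is a normal-play take-away game on strips of safe cells.
Placing X at cell i (0-indexed) of a strip of k safe cells leaves independent strips of sizes max(0, i-2) and max(0, k-i-3). Hence G(k) = mex{ G(max(0,i-2)) XOR G(max(0,k-i-3)) : 0 <= i < k }, with G(0) = 0.
G(1): splits (0,0):0^0=0 -> mex({0}) = 1
G(2): splits (0,0):0^0=0 -> mex({0}) = 1
G(3): splits (0,0):0^0=0 -> mex({0}) = 1
G(4): splits (0,1):0^1=1 (0,0):0^0=0 -> mex({0, 1}) = 2
G(5): splits (0,2):0^1=1 (0,1):0^1=1 (0,0):0^0=0 -> mex({0, 1}) = 2
G(6) = mex({1}) = 0
G(7) = mex({0, 1, 2}) = 3
G(8) = mex({0, 1, 2}) = 3
Therefore G(8) = 3.

3


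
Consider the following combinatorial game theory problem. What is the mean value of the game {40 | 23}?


Game = {40 | 23}, a switch {a | b} with numbers a > b.
Its thermograph has left wall a - t and right wall b + t, which meet at t = (a - b)/2, where both equal (a + b)/2. So the mast (mean value) is at (a + b)/2.
Mean = (40 + (23))/2 = 63/2 = 63/2

63/2


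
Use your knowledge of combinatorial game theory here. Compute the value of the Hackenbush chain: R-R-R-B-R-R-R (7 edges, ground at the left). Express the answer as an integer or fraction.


Edges (from ground): R-R-R-B-R-R-R
By Berlekamp's sign-expansion rule, a Blue-Red Hackenbush stalk has the value of the surreal number whose sign sequence is the edge sequence with B -> + and R -> -.
Sign sequence: ---+---
Trace the sign expansion in the surreal number tree, starting from 0:
Edge 1: R (sign -) -> bounds (-inf, 0), value = -1
Edge 2: R (sign -) -> bounds (-inf, -1), value = -2
Edge 3: R (sign -) -> bounds (-inf, -2), value = -3
Edge 4: B (sign +) -> bounds (-3, -2), value = -5/2
Edge 5: R (sign -) -> bounds (-3, -5/2), value = -11/4
Edge 6: R (sign -) -> bounds (-3, -11/4), value = -23/8
Edge 7: R (sign -) -> bounds (-3, -23/8), value = -47/16
Game value = -47/16

-47/16


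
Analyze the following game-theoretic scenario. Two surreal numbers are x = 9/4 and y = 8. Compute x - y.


x = 9/4, y = 8
Converting to common denominator: 4
x = 9/4, y = 32/4
x - y = 9/4 - 8 = -23/4

-23/4


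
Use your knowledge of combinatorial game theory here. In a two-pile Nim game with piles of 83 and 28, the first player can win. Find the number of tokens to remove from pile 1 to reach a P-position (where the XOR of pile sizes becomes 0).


Piles: 83 and 28
Current XOR: 83 XOR 28 = 79 (non-zero, so this is an N-position).
To make the XOR zero, we need to find a move that balances the piles.
For pile 1 (size 83): target = 83 XOR 79 = 28
We reduce pile 1 from 83 to 28.
Tokens removed: 83 - 28 = 55
Verification: 28 XOR 28 = 0

55


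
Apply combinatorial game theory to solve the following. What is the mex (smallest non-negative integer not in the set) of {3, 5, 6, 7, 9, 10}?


Set = {3, 5, 6, 7, 9, 10}
0 is NOT in the set. This is the mex.
mex = 0

0


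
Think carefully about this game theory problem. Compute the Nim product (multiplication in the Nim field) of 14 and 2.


Nim multiplication is bilinear over XOR: (u XOR v) * w = (u*w) XOR (v*w).
So we split each operand into its bit components and XOR the pairwise Nim products.
14 = 2 + 4 + 8 (as XOR of powers of 2).
2 = 2 (as XOR of powers of 2).
Using the standard Nim-product table on single bits:
  2*2 = 3,   2*4 = 8,   2*8 = 12,
  4*4 = 6,   4*8 = 11,  8*8 = 13,
and  1*x = x (identity), k*l = l*k (commutative).
Pairwise Nim products:
  2 * 2 = 3
  4 * 2 = 8
  8 * 2 = 12
XOR them: 3 XOR 8 XOR 12 = 7.
Result: 14 * 2 = 7 (in Nim).

7


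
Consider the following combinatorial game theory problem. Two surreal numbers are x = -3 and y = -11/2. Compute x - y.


x = -3, y = -11/2
Converting to common denominator: 2
x = -6/2, y = -11/2
x - y = -3 - -11/2 = 5/2

5/2


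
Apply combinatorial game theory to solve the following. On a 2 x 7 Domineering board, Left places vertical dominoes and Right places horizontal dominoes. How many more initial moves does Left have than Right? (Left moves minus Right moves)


Board is 2 x 7 (rows x cols).
Left (vertical) placements: (rows-1) * cols = 1 * 7 = 7
Right (horizontal) placements: rows * (cols-1) = 2 * 6 = 12
Advantage = Left - Right = 7 - 12 = -5

-5


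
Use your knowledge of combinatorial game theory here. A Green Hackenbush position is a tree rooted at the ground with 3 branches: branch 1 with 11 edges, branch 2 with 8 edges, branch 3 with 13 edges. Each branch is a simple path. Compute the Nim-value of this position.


The tree has 3 branches from the ground vertex.
In Green Hackenbush, the Nim-value of a simple path of length k is k.
Branch 1: length 11, Nim-value = 11
Branch 2: length 8, Nim-value = 8
Branch 3: length 13, Nim-value = 13
Total Nim-value = XOR of all branch values:
0 XOR 11 = 11
11 XOR 8 = 3
3 XOR 13 = 14
Nim-value of the tree = 14

14


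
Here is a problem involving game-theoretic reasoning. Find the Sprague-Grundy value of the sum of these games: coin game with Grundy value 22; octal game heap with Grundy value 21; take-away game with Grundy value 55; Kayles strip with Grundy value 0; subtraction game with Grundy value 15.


By the Sprague-Grundy theorem, the Grundy value of a sum of games is the XOR of individual Grundy values.
coin game: Grundy value = 22. Running XOR: 0 XOR 22 = 22
octal game heap: Grundy value = 21. Running XOR: 22 XOR 21 = 3
take-away game: Grundy value = 55. Running XOR: 3 XOR 55 = 52
Kayles strip: Grundy value = 0. Running XOR: 52 XOR 0 = 52
subtraction game: Grundy value = 15. Running XOR: 52 XOR 15 = 59
The combined Grundy value is 59.

59


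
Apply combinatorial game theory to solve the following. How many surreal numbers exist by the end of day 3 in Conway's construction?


Day 0: {|} = 0 is born. Count = 1.
Day n: the number of surreal numbers born by day n is 2^(n+1) - 1.
By day 0: 2^1 - 1 = 1
By day 1: 2^2 - 1 = 3
By day 2: 2^3 - 1 = 7
By day 3: 2^4 - 1 = 15
By day 3: 15 surreal numbers.

15


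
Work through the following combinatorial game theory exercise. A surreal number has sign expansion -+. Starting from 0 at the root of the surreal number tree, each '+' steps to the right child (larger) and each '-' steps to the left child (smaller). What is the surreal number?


Sign expansion: -+
Rule: track bounds (lo, hi), initially (-inf, +inf). On '+', the current value becomes lo and we move to the simplest number in (value, hi): value + 1 if hi = +inf, otherwise the midpoint (value + hi)/2. On '-', the current value becomes hi and we move to value - 1 if lo = -inf, otherwise the midpoint (lo + value)/2.
Start at 0.
Step 1: sign = -, move left. Bounds: (-inf, 0). Value = -1
Step 2: sign = +, move right. Bounds: (-1, 0). Value = -1/2
The surreal number with sign expansion -+ is -1/2.

-1/2


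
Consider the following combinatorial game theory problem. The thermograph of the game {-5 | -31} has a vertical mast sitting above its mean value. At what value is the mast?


Game = {-5 | -31}, a switch {a | b} with numbers a > b.
Its thermograph has left wall a - t and right wall b + t, which meet at t = (a - b)/2, where both equal (a + b)/2. So the mast (mean value) is at (a + b)/2.
Mean = (-5 + (-31))/2 = -36/2 = -18

-18


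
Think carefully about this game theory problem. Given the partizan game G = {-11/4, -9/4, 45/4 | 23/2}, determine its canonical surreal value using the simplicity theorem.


Left options: {-11/4, -9/4, 45/4}, max = 45/4
Right options: {23/2}, min = 23/2
All options are numbers and max(Left) < min(Right), so by the simplicity theorem the value is the simplest (earliest-born) number strictly between 45/4 and 23/2.
No integer lies strictly between 45/4 and 23/2, so the value is the dyadic rational m/2^k in the interval with the smallest k (then m odd); search k = 1, 2, ...:
Denominator 2: no odd multiple of 1/2 lies strictly between 45/4 and 23/2.
Denominator 4: no odd multiple of 1/4 lies strictly between 45/4 and 23/2.
Denominator 8: 91/8 lies strictly between 45/4 and 23/2 -- found.
The simplest number in the interval is 91/8.
Game value = 91/8

91/8


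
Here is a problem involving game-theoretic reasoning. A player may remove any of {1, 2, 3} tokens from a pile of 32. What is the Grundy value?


The subtraction set is S = {1, 2, 3}.
G(k) = mex{ G(k - s) : s in S, s <= k }. We compute iteratively: G(0) = 0.
G(1) = mex({0}) = 1
G(2) = mex({0, 1}) = 2
G(3) = mex({0, 1, 2}) = 3
G(4) = mex({1, 2, 3}) = 0
G(5) = mex({0, 2, 3}) = 1
G(6) = mex({0, 1, 3}) = 2
Observe that G(4)..G(6) = 0, 1, 2 repeats G(0)..G(2) = 0, 1, 2.
For k >= max(S) = 3, G(k) is determined by the previous 3 values G(k-3)..G(k-1); a window of 3 consecutive values has recurred shifted by 4, so by induction G(k + 4) = G(k) for all k >= 0: the sequence is periodic from the start with period 4.
One period: G(0..3) = 0, 1, 2, 3.
32 mod 4 = 0, so G(32) = G(0) = 0.

0


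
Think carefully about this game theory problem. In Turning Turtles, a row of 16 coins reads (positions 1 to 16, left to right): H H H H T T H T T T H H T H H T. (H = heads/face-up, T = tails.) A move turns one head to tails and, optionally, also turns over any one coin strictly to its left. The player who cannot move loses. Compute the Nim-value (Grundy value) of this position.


Coins: H H H H T T H T T T H H T H H T
Key fact: a single head at position k behaves exactly like a Nim heap of size k (turning it to T and optionally flipping a coin at j < k corresponds to moving the heap from k to j, or to 0), and heads combine as a disjunctive sum (two heads at the same place would cancel, matching j XOR j = 0). So the Nim-value is the XOR of the 1-indexed positions of the heads.
Face-up positions (1-indexed): [1, 2, 3, 4, 7, 11, 12, 14, 15]
XOR 0 with 1: 0 XOR 1 = 1
XOR 1 with 2: 1 XOR 2 = 3
XOR 3 with 3: 3 XOR 3 = 0
XOR 0 with 4: 0 XOR 4 = 4
XOR 4 with 7: 4 XOR 7 = 3
XOR 3 with 11: 3 XOR 11 = 8
XOR 8 with 12: 8 XOR 12 = 4
XOR 4 with 14: 4 XOR 14 = 10
XOR 10 with 15: 10 XOR 15 = 5
Nim-value = 5

5


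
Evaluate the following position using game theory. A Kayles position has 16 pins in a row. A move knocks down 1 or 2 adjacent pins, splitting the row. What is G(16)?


Kayles: a move removes 1 or 2 adjacent pins from a contiguous row.
Removing pins from a row of k leaves two independent rows (a, b) with a + b = k - 1 (one pin) or a + b = k - 2 (two pins); an end removal gives a = 0.
By Sprague-Grundy, G(k) = mex{ G(a) XOR G(b) } over all these splits. G(0) = 0.
G(1): splits (0,0):0^0=0 -> mex({0}) = 1
G(2): splits (0,1):0^1=1 (0,0):0^0=0 -> mex({0, 1}) = 2
G(3): splits (0,2):0^2=2 (1,1):1^1=0 (0,1):0^1=1 -> mex({0, 1, 2}) = 3
G(4): splits (0,3):0^3=3 (1,2):1^2=3 (0,2):0^2=2 (1,1):1^1=0 -> mex({0, 2, 3}) = 1
G(5): splits (0,4):0^1=1 (1,3):1^3=2 (2,2):2^2=0 (0,3):0^3=3 (1,2):1^2=3 -> mex({0, 1, 2, 3}) = 4
G(6) = mex({0, 1, 2, 4}) = 3
G(7) = mex({0, 1, 3, 4, 5}) = 2
G(8) = mex({0, 2, 3, 5, 6}) = 1
G(9) = mex({0, 1, 2, 3, 6, 7}) = 4
G(10) = mex({0, 1, 3, 4, 5, 7}) = 2
G(11) = mex({0, 1, 2, 3, 4, 5}) = 6
G(12) = mex({0, 1, 2, 3, 5, 6, 7}) = 4
G(13) = mex({0, 2, 3, 4, 6, 7}) = 1
G(14) = mex({0, 1, 4, 5, 6, 7}) = 2
G(15) = mex({0, 1, 2, 3, 4, 5, 6}) = 7
G(16) = mex({0, 2, 3, 5, 6, 7}) = 1
Therefore G(16) = 1.

1


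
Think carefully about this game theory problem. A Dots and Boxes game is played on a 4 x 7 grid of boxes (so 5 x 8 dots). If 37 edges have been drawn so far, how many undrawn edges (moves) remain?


Grid: 4 x 7 boxes, i.e. 5 rows and 8 columns of dots.
Horizontal edges: (rows + 1) * cols = 5 * 7 = 35
Vertical edges: rows * (cols + 1) = 4 * 8 = 32
Total edges: 35 + 32 = 67
Edges drawn: 37
Remaining: 67 - 37 = 30

30


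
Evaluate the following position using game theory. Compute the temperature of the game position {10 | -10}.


The game is {10 | -10}, a switch {a | b} with numbers a > b.
Cooling {a | b} by t gives {a - t | b + t}, which stops being hot when a - t = b + t, i.e. at t = (a - b)/2. So the temperature of a switch is (a - b)/2.
Temperature = (Left option - Right option) / 2
= (10 - (-10)) / 2
= 20 / 2
= 10

10


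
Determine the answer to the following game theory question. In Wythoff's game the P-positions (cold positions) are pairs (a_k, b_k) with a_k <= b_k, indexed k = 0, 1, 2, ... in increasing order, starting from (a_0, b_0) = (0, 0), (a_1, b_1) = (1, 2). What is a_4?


By Wythoff's theorem, a_k = floor(k * phi) and b_k = floor(k * phi^2) = a_k + k, where phi = (1 + sqrt(5))/2 is the golden ratio.
phi = (1 + sqrt(5))/2 = 1.618034
k = 4
k * phi = 4 * 1.618034 = 6.472136
a_4 = floor(k * phi) = 6

6


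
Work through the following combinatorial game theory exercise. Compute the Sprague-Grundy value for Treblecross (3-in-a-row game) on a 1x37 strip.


Treblecross: place X on empty cells; 3-in-a-row wins.
Playing within two cells of an existing X lets the opponent win at once, so sensible play treats the cells i-2..i+2 around each X as dead. The player left with no safe cell loses, so this is a normal-play take-away game on strips of safe cells.
Placing X at cell i (0-indexed) of a strip of k safe cells leaves independent strips of sizes max(0, i-2) and max(0, k-i-3). Hence G(k) = mex{ G(max(0,i-2)) XOR G(max(0,k-i-3)) : 0 <= i < k }, with G(0) = 0.
G(1): splits (0,0):0^0=0 -> mex({0}) = 1
G(2): splits (0,0):0^0=0 -> mex({0}) = 1
G(3): splits (0,0):0^0=0 -> mex({0}) = 1
G(4): splits (0,1):0^1=1 (0,0):0^0=0 -> mex({0, 1}) = 2
G(5): splits (0,2):0^1=1 (0,1):0^1=1 (0,0):0^0=0 -> mex({0, 1}) = 2
G(6) = mex({1}) = 0
G(7) = mex({0, 1, 2}) = 3
G(8) = mex({0, 1, 2}) = 3
G(9) = mex({0, 2}) = 1
G(10) = mex({0, 2, 3}) = 1
G(11) = mex({0, 3}) = 1
G(12) = mex({1, 3}) = 0
G(13) = mex({0, 1, 2, 3}) = 4
G(14) = mex({0, 1, 2}) = 3
G(15) = mex({0, 1, 2}) = 3
G(16) = mex({0, 1, 2, 4}) = 3
G(17) = mex({0, 1, 3, 4}) = 2
G(18) = mex({0, 1, 3, 4}) = 2
G(19) = mex({0, 1, 3, 5}) = 2
G(20) = mex({0, 1, 2, 3, 5}) = 4
G(21) = mex({0, 1, 2, 3, 5}) = 4
G(22) = mex({1, 2, 6}) = 0
G(23) = mex({0, 1, 2, 3, 4, 6}) = 5
G(24) = mex({0, 1, 2, 3, 4}) = 5
G(25) = mex({0, 1, 3, 4, 7}) = 2
G(26) = mex({0, 1, 3, 4, 5, 7}) = 2
G(27) = mex({0, 1, 3, 5}) = 2
G(28) = mex({0, 1, 2, 5}) = 3
G(29) = mex({0, 1, 2, 4, 5, 6}) = 3
G(30) = mex({1, 2, 4, 6}) = 0
G(31) = mex({0, 1, 2, 3, 4, 6}) = 5
G(32) = mex({1, 2, 3, 4, 7}) = 0
G(33) = mex({0, 3, 7}) = 1
G(34) = mex({0, 2, 3, 5, 7}) = 1
G(35) = mex({0, 2, 3, 5, 6}) = 1
G(36) = mex({0, 1, 2, 5, 6}) = 3
G(37) = mex({0, 1, 2, 4, 5, 6}) = 3
Therefore G(37) = 3.

3


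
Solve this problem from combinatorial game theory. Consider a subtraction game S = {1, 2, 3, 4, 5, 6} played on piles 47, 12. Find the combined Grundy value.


Subtraction set: {1, 2, 3, 4, 5, 6}
For this subtraction set, G(n) = n mod 7 (period = max + 1 = 7).
Pile 1 (size 47): G(47) = 47 mod 7 = 5
Pile 2 (size 12): G(12) = 12 mod 7 = 5
Total Grundy value = XOR of all: 5 XOR 5 = 0

0


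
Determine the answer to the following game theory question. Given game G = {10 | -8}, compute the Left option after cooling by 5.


Original game: {10 | -8} (a switch {a | b} with a > b).
Cooling by t (for t below the temperature (a - b)/2 = 9) taxes each move by t: {a | b} cooled by t is {a - t | b + t}.
Cooling amount: t = 5
Cooled Left option: 10 - 5 = 5
Cooled Right option: -8 + 5 = -3
Cooled game: {5 | -3}
Left option = 5

5


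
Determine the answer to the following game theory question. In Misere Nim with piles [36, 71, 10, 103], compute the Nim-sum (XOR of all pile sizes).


We need the XOR (exclusive or) of all pile sizes.
After XOR-ing pile 1 (size 36): 0 XOR 36 = 36
After XOR-ing pile 2 (size 71): 36 XOR 71 = 99
After XOR-ing pile 3 (size 10): 99 XOR 10 = 105
After XOR-ing pile 4 (size 103): 105 XOR 103 = 14
The Nim-value of this position is 14.

14


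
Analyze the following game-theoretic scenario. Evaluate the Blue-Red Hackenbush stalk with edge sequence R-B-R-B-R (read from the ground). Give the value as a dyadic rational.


Edges (from ground): R-B-R-B-R
By Berlekamp's sign-expansion rule, a Blue-Red Hackenbush stalk has the value of the surreal number whose sign sequence is the edge sequence with B -> + and R -> -.
Sign sequence: -+-+-
Trace the sign expansion in the surreal number tree, starting from 0:
Edge 1: R (sign -) -> bounds (-inf, 0), value = -1
Edge 2: B (sign +) -> bounds (-1, 0), value = -1/2
Edge 3: R (sign -) -> bounds (-1, -1/2), value = -3/4
Edge 4: B (sign +) -> bounds (-3/4, -1/2), value = -5/8
Edge 5: R (sign -) -> bounds (-3/4, -5/8), value = -11/16
Game value = -11/16

-11/16
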